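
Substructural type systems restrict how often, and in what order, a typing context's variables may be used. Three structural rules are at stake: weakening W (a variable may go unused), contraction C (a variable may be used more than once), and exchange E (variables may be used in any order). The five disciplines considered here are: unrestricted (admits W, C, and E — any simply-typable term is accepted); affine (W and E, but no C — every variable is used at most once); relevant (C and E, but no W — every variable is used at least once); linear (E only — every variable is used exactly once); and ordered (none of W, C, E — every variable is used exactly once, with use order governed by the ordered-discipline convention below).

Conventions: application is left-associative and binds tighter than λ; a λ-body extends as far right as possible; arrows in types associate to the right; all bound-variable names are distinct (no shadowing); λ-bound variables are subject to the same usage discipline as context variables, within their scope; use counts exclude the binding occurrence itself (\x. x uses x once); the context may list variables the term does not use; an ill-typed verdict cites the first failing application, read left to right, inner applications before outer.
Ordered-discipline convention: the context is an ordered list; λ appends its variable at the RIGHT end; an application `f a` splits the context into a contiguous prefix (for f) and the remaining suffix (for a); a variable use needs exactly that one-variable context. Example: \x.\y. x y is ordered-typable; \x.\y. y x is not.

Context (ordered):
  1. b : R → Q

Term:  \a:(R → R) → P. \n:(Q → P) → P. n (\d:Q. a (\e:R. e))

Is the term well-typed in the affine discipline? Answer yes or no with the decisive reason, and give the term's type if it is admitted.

yes — at most one use each (b, a, n, d, e); term : ((R → R) → P) → ((Q → P) → P) → P
use counts: b ×0; a (bound) ×1; n (bound) ×1; d (bound) ×0; e (bound) ×1
use order (left to right): n, a, e
typing: ✓ — ((R → R) → P) → ((Q → P) → P) → P
summary: ordered ✗ · linear ✗ · affine ✓ · relevant ✗ · unrestricted ✓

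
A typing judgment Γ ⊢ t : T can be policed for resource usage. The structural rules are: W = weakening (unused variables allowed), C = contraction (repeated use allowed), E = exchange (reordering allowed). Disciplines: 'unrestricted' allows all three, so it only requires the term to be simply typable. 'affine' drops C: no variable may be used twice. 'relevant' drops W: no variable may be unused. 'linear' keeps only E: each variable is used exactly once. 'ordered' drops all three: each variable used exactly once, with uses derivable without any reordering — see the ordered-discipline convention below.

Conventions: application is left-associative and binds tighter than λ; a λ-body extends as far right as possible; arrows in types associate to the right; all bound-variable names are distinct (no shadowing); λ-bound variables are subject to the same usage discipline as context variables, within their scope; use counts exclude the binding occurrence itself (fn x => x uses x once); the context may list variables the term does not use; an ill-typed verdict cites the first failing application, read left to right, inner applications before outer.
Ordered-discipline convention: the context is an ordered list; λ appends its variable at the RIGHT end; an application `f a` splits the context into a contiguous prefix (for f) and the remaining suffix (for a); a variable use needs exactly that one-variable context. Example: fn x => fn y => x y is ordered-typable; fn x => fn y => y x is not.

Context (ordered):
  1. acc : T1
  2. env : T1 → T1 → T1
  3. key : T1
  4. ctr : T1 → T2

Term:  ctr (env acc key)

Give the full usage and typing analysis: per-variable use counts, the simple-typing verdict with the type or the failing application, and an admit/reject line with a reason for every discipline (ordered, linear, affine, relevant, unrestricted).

counts: acc: 1×, env: 1×, key: 1×, ctr: 1×
use order (left to right): ctr, env, acc, key
typing: well-typed at T2
ordered: ✗, needs exchange: uses follow ctr, env, acc, key
linear: ✓, each of acc, env, key, ctr used exactly once
affine: ✓, at most one use each (acc, env, key, ctr)
relevant: ✓, every one of acc, env, key, ctr appears
unrestricted: ✓, type-checks (T2) and nothing is barred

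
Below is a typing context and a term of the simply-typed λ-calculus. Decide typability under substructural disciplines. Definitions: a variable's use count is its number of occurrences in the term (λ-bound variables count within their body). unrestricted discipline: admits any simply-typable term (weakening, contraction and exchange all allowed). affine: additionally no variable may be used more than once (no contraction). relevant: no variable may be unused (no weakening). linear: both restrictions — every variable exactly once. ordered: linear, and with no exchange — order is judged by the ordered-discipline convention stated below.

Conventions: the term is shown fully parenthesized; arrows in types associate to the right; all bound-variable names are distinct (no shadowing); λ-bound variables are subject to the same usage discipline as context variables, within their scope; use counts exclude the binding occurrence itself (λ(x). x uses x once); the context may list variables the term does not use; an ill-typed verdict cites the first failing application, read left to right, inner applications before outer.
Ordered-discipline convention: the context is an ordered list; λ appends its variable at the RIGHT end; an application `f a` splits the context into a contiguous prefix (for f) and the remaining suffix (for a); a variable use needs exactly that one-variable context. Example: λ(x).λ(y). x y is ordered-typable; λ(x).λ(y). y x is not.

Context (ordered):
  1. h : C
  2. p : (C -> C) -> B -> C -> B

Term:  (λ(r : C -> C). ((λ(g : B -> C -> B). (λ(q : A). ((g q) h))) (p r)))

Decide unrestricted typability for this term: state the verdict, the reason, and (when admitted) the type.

no — not simply typable
counts: h=1; p=1; r (λ-bound)=1; g (λ-bound)=1; q (λ-bound)=1
left-to-right use order: g, q, h, p, r
typing: ill-typed: an argument A mismatches the expected B
per-discipline verdicts: ordered ✗ · linear ✗ · affine ✗ · relevant ✗ · unrestricted ✗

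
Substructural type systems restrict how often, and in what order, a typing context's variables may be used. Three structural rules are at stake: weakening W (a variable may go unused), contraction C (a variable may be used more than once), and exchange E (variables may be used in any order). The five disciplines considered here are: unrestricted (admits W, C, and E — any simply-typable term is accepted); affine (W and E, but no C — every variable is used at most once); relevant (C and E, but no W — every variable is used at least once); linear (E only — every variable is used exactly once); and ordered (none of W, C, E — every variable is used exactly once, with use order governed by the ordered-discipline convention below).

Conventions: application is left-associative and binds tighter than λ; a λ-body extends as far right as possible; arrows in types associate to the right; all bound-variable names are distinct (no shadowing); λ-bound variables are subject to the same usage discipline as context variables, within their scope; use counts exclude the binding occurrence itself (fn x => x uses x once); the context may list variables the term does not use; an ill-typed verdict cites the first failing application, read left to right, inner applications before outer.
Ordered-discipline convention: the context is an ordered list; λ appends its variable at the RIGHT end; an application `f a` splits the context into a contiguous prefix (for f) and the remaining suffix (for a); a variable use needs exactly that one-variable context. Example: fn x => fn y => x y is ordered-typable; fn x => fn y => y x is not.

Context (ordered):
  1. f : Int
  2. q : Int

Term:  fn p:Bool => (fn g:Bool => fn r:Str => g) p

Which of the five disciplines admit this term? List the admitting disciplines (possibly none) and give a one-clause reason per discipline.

accepted by: affine, unrestricted
usage: f: 0, q: 0, p [bound]: 1, g [bound]: 1, r [bound]: 0
order of uses: g, p
typing: well-typed at Bool -> Str -> Bool
ordered: ✗, f, q, r never used (weakening)
linear: ✗, f, q, r never used (weakening)
affine: ✓, none of f, q, p, g, r used more than once
relevant: ✗, f, q, r never used (weakening)
unrestricted: ✓, well-typed at Bool -> Str -> Bool; no restrictions here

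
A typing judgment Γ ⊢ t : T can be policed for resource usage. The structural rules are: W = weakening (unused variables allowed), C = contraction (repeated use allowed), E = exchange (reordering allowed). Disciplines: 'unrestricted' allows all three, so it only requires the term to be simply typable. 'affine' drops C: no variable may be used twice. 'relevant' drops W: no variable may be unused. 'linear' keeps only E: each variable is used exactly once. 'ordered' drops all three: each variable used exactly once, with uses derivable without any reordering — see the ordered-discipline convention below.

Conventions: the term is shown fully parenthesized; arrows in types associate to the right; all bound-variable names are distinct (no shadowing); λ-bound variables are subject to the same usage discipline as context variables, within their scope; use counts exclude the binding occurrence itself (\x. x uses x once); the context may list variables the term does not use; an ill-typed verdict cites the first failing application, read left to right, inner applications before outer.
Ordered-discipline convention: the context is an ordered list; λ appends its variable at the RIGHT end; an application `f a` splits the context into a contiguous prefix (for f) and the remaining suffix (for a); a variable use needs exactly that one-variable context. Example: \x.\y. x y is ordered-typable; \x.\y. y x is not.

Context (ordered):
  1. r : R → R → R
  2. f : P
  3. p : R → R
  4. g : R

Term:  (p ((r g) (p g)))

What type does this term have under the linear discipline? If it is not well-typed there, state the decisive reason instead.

not well-typed under linear — uses contraction: p ×2, g ×2; needs weakening: f unused
variable uses: r: 1, f: 0, p: 2, g: 2
uses in reading order: p, r, g, p, g
typing: the term checks, with type R
per-discipline verdicts: ordered ✗ | linear ✗ | affine ✗ | relevant ✗ | unrestricted ✓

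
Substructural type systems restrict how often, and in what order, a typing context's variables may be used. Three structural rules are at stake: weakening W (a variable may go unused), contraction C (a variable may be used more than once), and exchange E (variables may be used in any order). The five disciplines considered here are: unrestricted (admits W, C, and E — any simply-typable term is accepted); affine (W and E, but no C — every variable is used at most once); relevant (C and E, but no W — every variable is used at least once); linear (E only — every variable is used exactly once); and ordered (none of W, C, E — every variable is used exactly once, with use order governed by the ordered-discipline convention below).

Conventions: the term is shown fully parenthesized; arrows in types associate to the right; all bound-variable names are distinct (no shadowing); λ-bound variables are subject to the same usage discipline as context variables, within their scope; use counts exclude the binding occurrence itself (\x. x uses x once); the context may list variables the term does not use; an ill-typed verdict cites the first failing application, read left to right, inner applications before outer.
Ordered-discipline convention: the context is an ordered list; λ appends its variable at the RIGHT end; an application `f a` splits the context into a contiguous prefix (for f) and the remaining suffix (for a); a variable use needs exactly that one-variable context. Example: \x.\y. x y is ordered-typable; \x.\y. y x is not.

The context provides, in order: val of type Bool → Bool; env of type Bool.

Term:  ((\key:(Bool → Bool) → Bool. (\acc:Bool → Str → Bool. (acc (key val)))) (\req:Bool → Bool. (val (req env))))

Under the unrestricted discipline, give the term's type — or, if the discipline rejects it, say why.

term : (Bool → Str → Bool) → Str → Bool
counts: val=2, env=1, key (λ-bound)=1, acc (λ-bound)=1, req (λ-bound)=1
order of uses: acc, key, val, val, req, env
typing: ✓ — (Bool → Str → Bool) → Str → Bool
all disciplines: ordered ✗ · linear ✗ · affine ✗ · relevant ✓ · unrestricted ✓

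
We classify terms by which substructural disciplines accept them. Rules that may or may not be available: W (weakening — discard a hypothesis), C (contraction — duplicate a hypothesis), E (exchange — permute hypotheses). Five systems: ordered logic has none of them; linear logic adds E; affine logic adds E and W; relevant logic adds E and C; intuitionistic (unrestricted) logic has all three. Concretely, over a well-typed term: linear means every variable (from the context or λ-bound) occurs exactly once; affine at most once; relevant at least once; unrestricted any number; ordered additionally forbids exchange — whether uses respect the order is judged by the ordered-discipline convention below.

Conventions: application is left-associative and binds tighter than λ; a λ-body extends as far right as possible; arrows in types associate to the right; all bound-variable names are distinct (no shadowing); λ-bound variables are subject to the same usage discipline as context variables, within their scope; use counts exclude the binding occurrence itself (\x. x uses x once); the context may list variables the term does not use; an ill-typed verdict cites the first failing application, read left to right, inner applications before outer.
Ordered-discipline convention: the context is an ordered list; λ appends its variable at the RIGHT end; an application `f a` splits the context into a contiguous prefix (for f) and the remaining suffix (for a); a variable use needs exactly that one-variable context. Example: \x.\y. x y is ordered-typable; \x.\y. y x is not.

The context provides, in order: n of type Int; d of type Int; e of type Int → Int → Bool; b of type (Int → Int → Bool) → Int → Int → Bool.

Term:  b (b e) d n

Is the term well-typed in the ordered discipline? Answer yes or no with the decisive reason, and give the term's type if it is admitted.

no — repeated use of b ×2
use counts: n=1, d=1, e=1, b=2
uses in reading order: b, b, e, d, n
typing: the term checks, with type Bool
across the five disciplines: ordered ✗ | linear ✗ | affine ✗ | relevant ✓ | unrestricted ✓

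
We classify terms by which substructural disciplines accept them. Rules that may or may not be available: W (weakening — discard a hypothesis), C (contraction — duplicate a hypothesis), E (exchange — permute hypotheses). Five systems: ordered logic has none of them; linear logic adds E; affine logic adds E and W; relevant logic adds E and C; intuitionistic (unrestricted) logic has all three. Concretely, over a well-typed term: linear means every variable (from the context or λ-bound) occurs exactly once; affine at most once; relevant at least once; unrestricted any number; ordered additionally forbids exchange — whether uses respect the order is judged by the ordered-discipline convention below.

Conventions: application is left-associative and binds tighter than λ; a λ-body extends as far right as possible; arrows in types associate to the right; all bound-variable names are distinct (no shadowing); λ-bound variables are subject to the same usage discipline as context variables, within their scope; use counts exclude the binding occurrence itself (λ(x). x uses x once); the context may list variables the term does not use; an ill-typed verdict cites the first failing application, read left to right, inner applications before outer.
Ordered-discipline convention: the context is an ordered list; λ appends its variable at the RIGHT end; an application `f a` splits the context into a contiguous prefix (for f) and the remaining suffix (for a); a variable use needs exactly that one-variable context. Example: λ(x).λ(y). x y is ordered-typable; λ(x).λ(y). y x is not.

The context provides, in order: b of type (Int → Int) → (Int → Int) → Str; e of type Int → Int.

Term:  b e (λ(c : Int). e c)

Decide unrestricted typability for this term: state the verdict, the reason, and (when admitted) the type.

yes — simply typable at Str; W, C, E all held; term : Str
use counts: b: 1×, e: 2×, c [bound]: 1×
left-to-right use order: b, e, e, c
typing: well-typed at Str
across the five disciplines: ordered ✗ · linear ✗ · affine ✗ · relevant ✓ · unrestricted ✓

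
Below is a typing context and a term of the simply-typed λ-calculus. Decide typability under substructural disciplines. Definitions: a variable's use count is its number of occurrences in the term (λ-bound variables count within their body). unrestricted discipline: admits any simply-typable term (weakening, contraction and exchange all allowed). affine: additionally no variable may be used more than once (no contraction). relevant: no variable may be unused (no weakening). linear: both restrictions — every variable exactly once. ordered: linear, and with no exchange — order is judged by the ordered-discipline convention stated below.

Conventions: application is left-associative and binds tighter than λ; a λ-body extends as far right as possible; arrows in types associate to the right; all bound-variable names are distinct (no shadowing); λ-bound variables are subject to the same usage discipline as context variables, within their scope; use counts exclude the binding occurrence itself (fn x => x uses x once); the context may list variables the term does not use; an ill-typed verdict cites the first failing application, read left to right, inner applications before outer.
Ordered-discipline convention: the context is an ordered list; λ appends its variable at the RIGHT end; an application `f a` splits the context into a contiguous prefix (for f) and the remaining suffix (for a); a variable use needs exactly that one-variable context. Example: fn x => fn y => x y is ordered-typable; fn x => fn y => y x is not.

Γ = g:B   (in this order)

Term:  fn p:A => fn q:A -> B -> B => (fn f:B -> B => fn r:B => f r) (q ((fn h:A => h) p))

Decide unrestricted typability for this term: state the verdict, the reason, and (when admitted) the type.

yes — well-typed at A -> (A -> B -> B) -> B -> B; no restrictions here; term : A -> (A -> B -> B) -> B -> B
usage: g: 0×; p [bound]: 1×; q [bound]: 1×; f [bound]: 1×; r [bound]: 1×; h [bound]: 1×
order of uses: f, r, q, h, p
typing: the term checks, with type A -> (A -> B -> B) -> B -> B
all disciplines: ordered ✗ | linear ✗ | affine ✓ | relevant ✗ | unrestricted ✓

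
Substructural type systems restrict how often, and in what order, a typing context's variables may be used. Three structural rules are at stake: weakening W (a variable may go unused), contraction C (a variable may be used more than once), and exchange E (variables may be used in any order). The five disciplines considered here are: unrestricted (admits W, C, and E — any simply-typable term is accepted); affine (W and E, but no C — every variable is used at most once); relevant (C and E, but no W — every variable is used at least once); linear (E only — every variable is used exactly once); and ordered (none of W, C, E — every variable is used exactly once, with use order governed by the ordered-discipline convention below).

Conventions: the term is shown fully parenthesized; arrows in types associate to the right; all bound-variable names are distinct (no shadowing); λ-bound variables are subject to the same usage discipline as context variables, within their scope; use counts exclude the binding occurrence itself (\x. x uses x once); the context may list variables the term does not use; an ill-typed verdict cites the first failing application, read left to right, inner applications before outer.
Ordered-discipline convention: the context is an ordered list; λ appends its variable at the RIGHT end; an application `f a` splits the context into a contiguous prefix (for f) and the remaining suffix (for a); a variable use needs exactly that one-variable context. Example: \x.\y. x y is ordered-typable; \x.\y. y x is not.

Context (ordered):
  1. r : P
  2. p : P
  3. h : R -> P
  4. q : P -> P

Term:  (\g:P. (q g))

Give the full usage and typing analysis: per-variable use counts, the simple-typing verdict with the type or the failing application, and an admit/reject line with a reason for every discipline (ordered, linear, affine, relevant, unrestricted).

counts: r ×0; p ×0; h ×0; q ×1; g [bound] ×1
order of uses: q, g
typing: well-typed — term : P -> P
ordered: ✗, unused: r, p, h — weakening required
linear: ✗, unused: r, p, h — weakening required
affine: ✓, at most one use each (r, p, h, q, g)
relevant: ✗, unused: r, p, h — weakening required
unrestricted: ✓, type-checks (P -> P) and nothing is barred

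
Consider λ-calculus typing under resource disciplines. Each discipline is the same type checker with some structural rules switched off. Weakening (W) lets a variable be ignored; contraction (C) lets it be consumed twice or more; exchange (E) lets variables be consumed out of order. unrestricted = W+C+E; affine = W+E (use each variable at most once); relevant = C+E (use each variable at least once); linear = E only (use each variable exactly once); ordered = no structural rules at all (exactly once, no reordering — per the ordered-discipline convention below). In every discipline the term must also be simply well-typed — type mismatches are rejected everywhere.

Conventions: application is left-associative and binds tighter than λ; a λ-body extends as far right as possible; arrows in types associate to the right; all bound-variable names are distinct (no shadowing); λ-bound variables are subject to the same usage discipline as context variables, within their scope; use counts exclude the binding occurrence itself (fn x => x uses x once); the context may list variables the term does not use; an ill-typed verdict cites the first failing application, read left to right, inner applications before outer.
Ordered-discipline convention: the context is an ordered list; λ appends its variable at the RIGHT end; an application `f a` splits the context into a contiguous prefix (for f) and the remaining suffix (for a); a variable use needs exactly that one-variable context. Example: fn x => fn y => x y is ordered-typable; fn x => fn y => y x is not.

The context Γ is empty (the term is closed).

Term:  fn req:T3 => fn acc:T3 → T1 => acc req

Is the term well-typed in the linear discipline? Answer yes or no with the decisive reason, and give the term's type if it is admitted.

yes — exactly-once usage across req, acc; term : T3 → (T3 → T1) → T1
variable uses: req (λ-bound) ×1; acc (λ-bound) ×1
order of uses: acc, req
typing: well-typed at T3 → (T3 → T1) → T1
all disciplines: ordered ✗ | linear ✓ | affine ✓ | relevant ✓ | unrestricted ✓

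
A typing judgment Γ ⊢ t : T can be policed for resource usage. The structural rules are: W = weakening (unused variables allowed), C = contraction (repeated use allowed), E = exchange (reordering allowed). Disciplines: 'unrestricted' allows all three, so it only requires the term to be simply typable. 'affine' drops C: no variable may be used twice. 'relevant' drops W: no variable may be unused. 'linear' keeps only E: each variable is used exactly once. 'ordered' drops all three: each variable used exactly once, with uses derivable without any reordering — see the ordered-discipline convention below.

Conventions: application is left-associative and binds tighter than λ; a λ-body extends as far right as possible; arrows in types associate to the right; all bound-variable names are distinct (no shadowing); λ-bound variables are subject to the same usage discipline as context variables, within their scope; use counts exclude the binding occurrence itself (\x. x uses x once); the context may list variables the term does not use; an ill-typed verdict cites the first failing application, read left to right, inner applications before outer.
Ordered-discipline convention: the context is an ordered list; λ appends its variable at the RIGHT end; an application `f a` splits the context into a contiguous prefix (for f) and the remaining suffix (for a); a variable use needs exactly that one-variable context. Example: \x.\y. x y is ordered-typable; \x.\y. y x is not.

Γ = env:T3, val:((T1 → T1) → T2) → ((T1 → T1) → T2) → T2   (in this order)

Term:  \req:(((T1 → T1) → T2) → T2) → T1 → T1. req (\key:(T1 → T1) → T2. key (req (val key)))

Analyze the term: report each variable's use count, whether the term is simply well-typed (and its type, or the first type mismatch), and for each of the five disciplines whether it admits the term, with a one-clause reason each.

usage: env: 0×, val: 1×, req (λ-bound): 2×, key (λ-bound): 2×
order of uses: req, key, req, val, key
typing: ✓ — ((((T1 → T1) → T2) → T2) → T1 → T1) → T1 → T1
ordered ✗ (req ×2, key ×2 used more than once (contraction); unused: env — weakening required)
linear ✗ (req ×2, key ×2 used more than once (contraction); unused: env — weakening required)
affine ✗ (req ×2, key ×2 used more than once (contraction))
relevant ✗ (unused: env — weakening required)
unrestricted ✓ (simply typable at ((((T1 → T1) → T2) → T2) → T1 → T1) → T1 → T1; W, C, E all held)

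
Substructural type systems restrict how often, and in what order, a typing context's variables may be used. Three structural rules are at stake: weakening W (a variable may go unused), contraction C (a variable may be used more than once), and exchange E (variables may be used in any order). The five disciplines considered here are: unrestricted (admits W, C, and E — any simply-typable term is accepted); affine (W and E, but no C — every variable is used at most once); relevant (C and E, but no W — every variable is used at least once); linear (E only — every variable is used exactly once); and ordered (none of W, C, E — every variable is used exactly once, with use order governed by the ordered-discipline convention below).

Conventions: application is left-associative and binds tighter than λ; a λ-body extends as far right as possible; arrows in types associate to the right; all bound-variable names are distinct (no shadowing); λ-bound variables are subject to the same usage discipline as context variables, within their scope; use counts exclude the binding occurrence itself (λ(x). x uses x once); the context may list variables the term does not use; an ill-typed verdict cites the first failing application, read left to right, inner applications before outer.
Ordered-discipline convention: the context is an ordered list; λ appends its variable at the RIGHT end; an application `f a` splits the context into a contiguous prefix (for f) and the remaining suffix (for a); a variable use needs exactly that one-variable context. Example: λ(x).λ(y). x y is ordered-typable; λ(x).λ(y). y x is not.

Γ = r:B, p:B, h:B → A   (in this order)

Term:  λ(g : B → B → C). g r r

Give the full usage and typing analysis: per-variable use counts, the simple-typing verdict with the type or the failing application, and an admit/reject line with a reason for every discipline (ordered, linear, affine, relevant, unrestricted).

variable uses: r: 2; p: 0; h: 0; g (λ-bound): 1
left-to-right use order: g, r, r
typing: well-typed at (B → B → C) → C
ordered ✗ (uses contraction: r ×2; unused: p, h — weakening required)
linear ✗ (uses contraction: r ×2; unused: p, h — weakening required)
affine ✗ (uses contraction: r ×2)
relevant ✗ (unused: p, h — weakening required)
unrestricted ✓ (typability at (B → B → C) → C is all that's needed)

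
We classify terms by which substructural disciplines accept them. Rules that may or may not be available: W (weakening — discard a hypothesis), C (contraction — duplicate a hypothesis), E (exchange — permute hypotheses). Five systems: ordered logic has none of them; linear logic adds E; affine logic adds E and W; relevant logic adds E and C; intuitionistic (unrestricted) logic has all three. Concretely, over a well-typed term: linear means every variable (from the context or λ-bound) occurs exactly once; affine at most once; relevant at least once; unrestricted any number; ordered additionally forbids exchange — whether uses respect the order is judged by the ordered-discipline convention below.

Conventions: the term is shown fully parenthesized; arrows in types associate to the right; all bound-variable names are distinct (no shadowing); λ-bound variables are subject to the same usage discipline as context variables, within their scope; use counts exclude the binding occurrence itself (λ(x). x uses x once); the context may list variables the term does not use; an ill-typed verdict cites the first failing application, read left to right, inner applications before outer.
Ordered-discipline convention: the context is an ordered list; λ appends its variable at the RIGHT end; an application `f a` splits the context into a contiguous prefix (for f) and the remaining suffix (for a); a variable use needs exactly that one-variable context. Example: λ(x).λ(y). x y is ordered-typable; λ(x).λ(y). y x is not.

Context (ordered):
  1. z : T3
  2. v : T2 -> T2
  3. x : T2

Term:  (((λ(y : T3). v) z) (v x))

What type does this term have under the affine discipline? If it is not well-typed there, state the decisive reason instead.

not well-typed under affine — v ×2 used more than once (contraction)
use counts: z: 1×, v: 2×, x: 1×, y (λ-bound): 0×
left-to-right use order: v, z, v, x
typing: well-typed — term : T2
per-discipline verdicts: ordered ✗ | linear ✗ | affine ✗ | relevant ✗ | unrestricted ✓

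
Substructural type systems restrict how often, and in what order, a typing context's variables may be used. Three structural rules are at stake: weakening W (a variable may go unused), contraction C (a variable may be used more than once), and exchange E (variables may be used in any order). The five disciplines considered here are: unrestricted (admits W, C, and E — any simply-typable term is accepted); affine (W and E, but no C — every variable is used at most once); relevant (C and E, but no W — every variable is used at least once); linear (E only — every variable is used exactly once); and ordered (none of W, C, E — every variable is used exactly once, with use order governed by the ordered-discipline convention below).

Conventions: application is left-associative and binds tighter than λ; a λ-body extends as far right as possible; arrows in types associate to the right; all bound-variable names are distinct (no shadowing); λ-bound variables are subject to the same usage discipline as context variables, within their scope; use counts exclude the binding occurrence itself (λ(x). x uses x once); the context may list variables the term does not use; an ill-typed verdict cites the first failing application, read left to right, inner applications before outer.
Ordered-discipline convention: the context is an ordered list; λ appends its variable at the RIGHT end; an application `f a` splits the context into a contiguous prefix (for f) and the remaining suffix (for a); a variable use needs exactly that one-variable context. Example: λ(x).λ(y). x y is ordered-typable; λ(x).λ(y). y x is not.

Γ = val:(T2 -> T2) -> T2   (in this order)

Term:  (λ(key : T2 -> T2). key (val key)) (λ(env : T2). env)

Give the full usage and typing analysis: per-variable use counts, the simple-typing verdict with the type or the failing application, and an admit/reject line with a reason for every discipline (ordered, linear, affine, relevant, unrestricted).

use counts: val: 1, key [bound]: 2, env [bound]: 1
uses in reading order: key, val, key, env
typing: well-typed — term : T2
ordered: ✗, key ×2 used more than once (contraction)
linear: ✗, key ×2 used more than once (contraction)
affine: ✗, key ×2 used more than once (contraction)
relevant: ✓, none of val, key, env goes unused
unrestricted: ✓, well-typed at T2; no restrictions here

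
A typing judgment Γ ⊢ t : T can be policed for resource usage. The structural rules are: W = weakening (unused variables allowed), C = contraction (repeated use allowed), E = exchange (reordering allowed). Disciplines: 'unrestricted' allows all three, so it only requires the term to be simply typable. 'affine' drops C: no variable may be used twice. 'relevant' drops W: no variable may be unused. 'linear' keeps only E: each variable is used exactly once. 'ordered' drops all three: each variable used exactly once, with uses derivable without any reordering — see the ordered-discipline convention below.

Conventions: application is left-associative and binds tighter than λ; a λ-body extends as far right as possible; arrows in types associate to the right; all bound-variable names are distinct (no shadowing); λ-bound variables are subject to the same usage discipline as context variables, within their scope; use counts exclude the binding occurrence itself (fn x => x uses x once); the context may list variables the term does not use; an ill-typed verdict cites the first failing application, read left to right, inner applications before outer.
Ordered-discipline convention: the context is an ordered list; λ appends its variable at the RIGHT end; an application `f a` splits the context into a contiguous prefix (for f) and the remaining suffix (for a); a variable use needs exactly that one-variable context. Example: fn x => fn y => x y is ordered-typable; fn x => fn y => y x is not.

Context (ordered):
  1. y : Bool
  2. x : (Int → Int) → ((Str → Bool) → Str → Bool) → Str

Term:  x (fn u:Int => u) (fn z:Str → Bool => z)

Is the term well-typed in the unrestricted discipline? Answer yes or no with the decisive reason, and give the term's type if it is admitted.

yes — type-checks (Str) and nothing is barred; term : Str
variable uses: y=0, x=1, u (bound)=1, z (bound)=1
left-to-right use order: x, u, z
typing: the term checks, with type Str
per-discipline verdicts: ordered ✗ | linear ✗ | affine ✓ | relevant ✗ | unrestricted ✓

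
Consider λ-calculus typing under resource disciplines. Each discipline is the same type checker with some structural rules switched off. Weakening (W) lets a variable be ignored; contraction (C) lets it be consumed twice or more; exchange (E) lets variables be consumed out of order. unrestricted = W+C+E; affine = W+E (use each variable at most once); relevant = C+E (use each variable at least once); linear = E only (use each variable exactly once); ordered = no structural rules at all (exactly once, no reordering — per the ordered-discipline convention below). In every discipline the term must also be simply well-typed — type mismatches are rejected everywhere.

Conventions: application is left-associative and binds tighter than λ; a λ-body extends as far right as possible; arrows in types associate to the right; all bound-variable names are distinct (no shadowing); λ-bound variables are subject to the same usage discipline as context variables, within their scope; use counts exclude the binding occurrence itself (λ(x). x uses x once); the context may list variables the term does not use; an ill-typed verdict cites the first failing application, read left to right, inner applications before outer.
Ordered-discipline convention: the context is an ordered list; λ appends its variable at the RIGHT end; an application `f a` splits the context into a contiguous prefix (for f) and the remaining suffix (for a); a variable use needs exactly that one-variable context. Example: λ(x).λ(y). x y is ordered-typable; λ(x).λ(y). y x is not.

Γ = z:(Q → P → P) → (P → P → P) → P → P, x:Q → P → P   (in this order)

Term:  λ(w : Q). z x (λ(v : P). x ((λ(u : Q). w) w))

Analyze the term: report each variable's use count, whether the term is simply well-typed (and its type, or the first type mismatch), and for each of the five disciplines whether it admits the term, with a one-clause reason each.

variable uses: z: 1×; x: 2×; w [bound]: 2×; v [bound]: 0×; u [bound]: 0×
uses in reading order: z, x, x, w, w
typing: the term checks, with type Q → P → P
ordered: ✗, uses contraction: x ×2, w ×2; needs weakening: v, u unused
linear: ✗, uses contraction: x ×2, w ×2; needs weakening: v, u unused
affine: ✗, uses contraction: x ×2, w ×2
relevant: ✗, needs weakening: v, u unused
unrestricted: ✓, well-typed at Q → P → P; no restrictions here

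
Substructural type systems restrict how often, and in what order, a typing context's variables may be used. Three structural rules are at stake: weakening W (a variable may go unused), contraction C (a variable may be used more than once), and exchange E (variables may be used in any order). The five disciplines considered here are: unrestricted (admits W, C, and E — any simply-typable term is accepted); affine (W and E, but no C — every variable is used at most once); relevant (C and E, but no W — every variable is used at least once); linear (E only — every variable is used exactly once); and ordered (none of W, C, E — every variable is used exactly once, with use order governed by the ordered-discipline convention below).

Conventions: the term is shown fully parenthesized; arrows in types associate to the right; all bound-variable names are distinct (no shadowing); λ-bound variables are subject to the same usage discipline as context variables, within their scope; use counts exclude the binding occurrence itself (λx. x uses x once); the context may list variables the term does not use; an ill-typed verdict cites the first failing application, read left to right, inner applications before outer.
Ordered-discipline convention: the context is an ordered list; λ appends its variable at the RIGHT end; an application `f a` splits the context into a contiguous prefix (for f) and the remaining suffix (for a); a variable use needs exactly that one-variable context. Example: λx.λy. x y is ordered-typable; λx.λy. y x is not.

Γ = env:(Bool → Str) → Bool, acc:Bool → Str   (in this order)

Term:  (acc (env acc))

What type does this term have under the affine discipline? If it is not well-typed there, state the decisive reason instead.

not well-typed under affine — uses contraction: acc ×2
counts: env: 1×; acc: 2×
order of uses: acc, env, acc
typing: ✓ — Str
across the five disciplines: ordered ✗, linear ✗, affine ✗, relevant ✓, unrestricted ✓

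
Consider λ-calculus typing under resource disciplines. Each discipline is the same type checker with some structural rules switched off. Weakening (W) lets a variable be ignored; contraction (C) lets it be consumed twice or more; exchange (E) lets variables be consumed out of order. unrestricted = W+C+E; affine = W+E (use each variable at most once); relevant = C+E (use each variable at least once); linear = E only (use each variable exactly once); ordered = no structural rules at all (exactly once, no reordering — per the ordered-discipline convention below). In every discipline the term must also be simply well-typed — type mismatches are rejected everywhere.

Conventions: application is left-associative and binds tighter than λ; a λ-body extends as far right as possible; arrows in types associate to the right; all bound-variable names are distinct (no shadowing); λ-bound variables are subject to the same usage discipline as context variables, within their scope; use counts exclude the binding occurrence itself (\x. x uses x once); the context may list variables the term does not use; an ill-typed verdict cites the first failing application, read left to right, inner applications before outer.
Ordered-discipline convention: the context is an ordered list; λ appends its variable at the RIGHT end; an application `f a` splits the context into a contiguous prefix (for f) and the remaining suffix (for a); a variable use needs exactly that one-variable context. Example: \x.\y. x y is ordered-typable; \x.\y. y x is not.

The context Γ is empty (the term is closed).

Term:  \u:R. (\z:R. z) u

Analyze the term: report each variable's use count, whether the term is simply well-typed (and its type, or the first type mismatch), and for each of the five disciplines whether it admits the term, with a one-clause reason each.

use counts: u (λ-bound)=1, z (λ-bound)=1
uses in reading order: z, u
typing: ✓ — R -> R
ordered: ✓ — one use each (u, z); ordered split holds
linear: ✓ — each of u, z used exactly once
affine: ✓ — u, z: no repeats, contraction unneeded
relevant: ✓ — u, z: all used, weakening unneeded
unrestricted: ✓ — typability at R -> R is all that's needed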